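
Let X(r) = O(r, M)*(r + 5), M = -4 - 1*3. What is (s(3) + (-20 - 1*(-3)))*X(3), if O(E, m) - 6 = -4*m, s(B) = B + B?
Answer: -2992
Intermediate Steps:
M = -7 (M = -4 - 3 = -7)
s(B) = 2*B
O(E, m) = 6 - 4*m
X(r) = 170 + 34*r (X(r) = (6 - 4*(-7))*(r + 5) = (6 + 28)*(5 + r) = 34*(5 + r) = 170 + 34*r)
(s(3) + (-20 - 1*(-3)))*X(3) = (2*3 + (-20 - 1*(-3)))*(170 + 34*3) = (6 + (-20 + 3))*(170 + 102) = (6 - 17)*272 = -11*272 = -2992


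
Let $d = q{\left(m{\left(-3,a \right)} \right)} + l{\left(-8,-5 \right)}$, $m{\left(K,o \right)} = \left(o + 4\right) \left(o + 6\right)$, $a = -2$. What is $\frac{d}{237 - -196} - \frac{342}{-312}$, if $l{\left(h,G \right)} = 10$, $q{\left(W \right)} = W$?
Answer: $\frac{25617}{22516} \approx 1.1377$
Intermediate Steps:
$m{\left(K,o \right)} = \left(4 + o\right) \left(6 + o\right)$
$d = 18$ ($d = \left(24 + \left(-2\right)^{2} + 10 \left(-2\right)\right) + 10 = \left(24 + 4 - 20\right) + 10 = 8 + 10 = 18$)
$\frac{d}{237 - -196} - \frac{342}{-312} = \frac{18}{237 - -196} - \frac{342}{-312} = \frac{18}{237 + 196} - - \frac{57}{52} = \frac{18}{433} + \frac{57}{52} = \frac{25617}{22516}$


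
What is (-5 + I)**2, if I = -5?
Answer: 100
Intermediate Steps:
(-5 + I)**2 = (-5 - 5)**2 = (-10)**2 = 100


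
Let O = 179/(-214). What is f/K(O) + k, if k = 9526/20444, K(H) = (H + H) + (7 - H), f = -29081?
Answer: -63608637751/13482818 ≈ -4717.8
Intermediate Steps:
O = -179/214 (O = 179*(-1/214) = -179/214 ≈ -0.83645)
K(H) = 7 + H (K(H) = 2*H + (7 - H) = 7 + H)
k = 4763/10222 (k = 9526*(1/20444) = 4763/10222 ≈ 0.46596)
f/K(O) + k = -29081/(7 - 179/214) + 4763/10222 = -29081/1319/214 + 4763/10222 = -29081*214/1319 + 4763/10222 = -6223334/1319 + 4763/10222 = -63608637751/13482818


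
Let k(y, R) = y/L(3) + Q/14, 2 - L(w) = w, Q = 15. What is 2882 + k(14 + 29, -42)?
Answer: 39761/14 ≈ 2840.1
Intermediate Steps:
L(w) = 2 - w
k(y, R) = 15/14 - y (k(y, R) = y/(2 - 1*3) + 15/14 = y/(2 - 3) + 15*(1/14) = y/(-1) + 15/14 = y*(-1) + 15/14 = -y + 15/14 = 15/14 - y)
2882 + k(14 + 29, -42) = 2882 + (15/14 - (14 + 29)) = 2882 + (15/14 - 1*43) = 2882 + (15/14 - 43) = 2882 - 587/14 = 39761/14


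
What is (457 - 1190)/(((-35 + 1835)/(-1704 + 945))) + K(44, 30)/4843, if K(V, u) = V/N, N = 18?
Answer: 2694392921/8717400 ≈ 309.08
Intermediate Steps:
K(V, u) = V/18
(457 - 1190)/(((-35 + 1835)/(-1704 + 945))) + K(44, 30)/4843 = (457 - 1190)/(((-35 + 1835)/(-1704 + 945))) + ((1/18)*44)/4843 = -733/(1800/(-759)) + (22/9)*(1/4843) = -733/(1800*(-1/759)) + 22/43587 = -733/(-600/253) + 22/43587 = -733*(-253/600) + 22/43587 = 185449/600 + 22/43587 = 2694392921/8717400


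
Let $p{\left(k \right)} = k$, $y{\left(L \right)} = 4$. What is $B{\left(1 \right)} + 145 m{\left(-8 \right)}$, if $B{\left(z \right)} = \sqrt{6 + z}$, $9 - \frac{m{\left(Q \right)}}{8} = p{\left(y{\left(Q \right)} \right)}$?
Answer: $5800 + \sqrt{7} \approx 5802.6$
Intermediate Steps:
$m{\left(Q \right)} = 40$ ($m{\left(Q \right)} = 72 - 32 = 40$)
$B{\left(1 \right)} + 145 m{\left(-8 \right)} = \sqrt{6 + 1} + 145 \cdot 40 = \sqrt{7} + 5800 = 5800 + \sqrt{7}$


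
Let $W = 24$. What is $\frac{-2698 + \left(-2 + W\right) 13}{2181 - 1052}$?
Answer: $- \frac{2412}{1129} \approx -2.1364$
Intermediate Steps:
$\frac{-2698 + \left(-2 + W\right) 13}{2181 - 1052} = \frac{-2698 + \left(-2 + 24\right) 13}{2181 - 1052} = \frac{-2698 + 22 \cdot 13}{1129} = \left(-2698 + 286\right) \frac{1}{1129} = \left(-2412\right) \frac{1}{1129} = - \frac{2412}{1129}$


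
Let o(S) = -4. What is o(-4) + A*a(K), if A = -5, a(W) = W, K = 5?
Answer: -29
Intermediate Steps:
o(-4) + A*a(K) = -4 - 5*5 = -4 - 25 = -29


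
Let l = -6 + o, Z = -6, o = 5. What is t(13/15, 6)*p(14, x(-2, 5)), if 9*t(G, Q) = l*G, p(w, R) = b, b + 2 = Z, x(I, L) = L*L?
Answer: 104/135 ≈ 0.77037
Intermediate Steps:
x(I, L) = L²
b = -8 (b = -2 - 6 = -8)
l = -1 (l = -6 + 5 = -1)
p(w, R) = -8
t(G, Q) = -G/9 (t(G, Q) = (-G)/9 = -G/9)
t(13/15, 6)*p(14, x(-2, 5)) = -13/(9*15)*(-8) = -⅑*13/15*(-8) = -13/135*(-8) = 104/135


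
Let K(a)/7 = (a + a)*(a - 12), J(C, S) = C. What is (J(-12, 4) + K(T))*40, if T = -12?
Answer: 160800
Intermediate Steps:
K(a) = 14*a*(-12 + a) (K(a) = 7*((a + a)*(a - 12)) = 7*((2*a)*(-12 + a)) = 7*(2*a*(-12 + a)) = 14*a*(-12 + a))
(J(-12, 4) + K(T))*40 = (-12 + 14*(-12)*(-12 - 12))*40 = (-12 + 14*(-12)*(-24))*40 = (-12 + 4032)*40 = 4020*40 = 160800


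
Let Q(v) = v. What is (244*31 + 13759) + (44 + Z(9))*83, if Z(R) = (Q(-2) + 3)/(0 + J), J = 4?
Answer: 99983/4 ≈ 24996.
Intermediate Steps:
Z(R) = 1/4 (Z(R) = (-2 + 3)/(0 + 4) = 1/4)
(244*31 + 13759) + (44 + Z(9))*83 = (244*31 + 13759) + (44 + 1/4)*83 = (7564 + 13759) + (177/4)*83 = 21323 + 14691/4 = 99983/4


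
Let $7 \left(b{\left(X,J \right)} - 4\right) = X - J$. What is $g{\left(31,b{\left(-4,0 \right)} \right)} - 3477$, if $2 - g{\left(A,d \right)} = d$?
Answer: $- \frac{24349}{7} \approx -3478.4$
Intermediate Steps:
$b{\left(X,J \right)} = 4 - \frac{J}{7} + \frac{X}{7}$ ($b{\left(X,J \right)} = 4 + \frac{X - J}{7} = 4 - \left(- \frac{X}{7} + \frac{J}{7}\right) = 4 - \frac{J}{7} + \frac{X}{7}$)
$g{\left(A,d \right)} = 2 - d$
$g{\left(31,b{\left(-4,0 \right)} \right)} - 3477 = \left(2 - \left(4 - 0 + \frac{1}{7} \left(-4\right)\right)\right) - 3477 = \left(2 - \left(4 + 0 - \frac{4}{7}\right)\right) - 3477 = \left(2 - \frac{24}{7}\right) - 3477 = - \frac{10}{7} - 3477 = - \frac{24349}{7}$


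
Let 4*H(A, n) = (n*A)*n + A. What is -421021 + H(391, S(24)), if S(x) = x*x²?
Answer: 74719579923/4 ≈ 1.8680e+10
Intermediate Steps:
S(x) = x³
H(A, n) = A/4 + A*n²/4 (H(A, n) = ((n*A)*n + A)/4 = ((A*n)*n + A)/4 = (A*n² + A)/4 = (A + A*n²)/4 = A/4 + A*n²/4)
-421021 + H(391, S(24)) = -421021 + (¼)*391*(1 + (24³)²) = -421021 + (¼)*391*(1 + 13824²) = -421021 + (¼)*391*(1 + 191102976) = -421021 + (¼)*391*191102977 = -421021 + 74721264007/4 = 74719579923/4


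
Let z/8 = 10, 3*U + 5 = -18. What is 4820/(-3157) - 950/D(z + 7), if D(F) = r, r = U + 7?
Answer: 4493905/3157 ≈ 1423.5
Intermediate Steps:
U = -23/3 (U = -5/3 + (1/3)*(-18) = -5/3 - 6 = -23/3 ≈ -7.6667)
z = 80 (z = 8*10 = 80)
r = -2/3 (r = -23/3 + 7 = -2/3 ≈ -0.66667)
D(F) = -2/3
4820/(-3157) - 950/D(z + 7) = 4820/(-3157) - 950/(-2/3) = 4820*(-1/3157) - 950*(-3/2) = -4820/3157 + 1425 = 4493905/3157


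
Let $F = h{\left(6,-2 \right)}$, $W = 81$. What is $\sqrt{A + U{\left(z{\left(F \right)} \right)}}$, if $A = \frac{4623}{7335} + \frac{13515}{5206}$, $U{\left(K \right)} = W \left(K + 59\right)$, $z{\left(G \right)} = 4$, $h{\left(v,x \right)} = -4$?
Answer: $\frac{\sqrt{827305884428020770}}{12728670} \approx 71.458$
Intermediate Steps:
$F = -4$
$U{\left(K \right)} = 4779 + 81 K$ ($U{\left(K \right)} = 81 \left(K + 59\right) = 81 \left(59 + K\right) = 4779 + 81 K$)
$A = \frac{41066621}{12728670}$ ($A = 4623 \cdot \frac{1}{7335} + 13515 \cdot \frac{1}{5206} = \frac{1541}{2445} + \frac{13515}{5206} = \frac{41066621}{12728670} \approx 3.2263$)
$\sqrt{A + U{\left(z{\left(F \right)} \right)}} = \sqrt{\frac{41066621}{12728670} + \left(4779 + 81 \cdot 4\right)} = \sqrt{\frac{41066621}{12728670} + \left(4779 + 324\right)} = \sqrt{\frac{41066621}{12728670} + 5103} = \sqrt{\frac{64995469631}{12728670}} = \frac{\sqrt{827305884428020770}}{12728670}$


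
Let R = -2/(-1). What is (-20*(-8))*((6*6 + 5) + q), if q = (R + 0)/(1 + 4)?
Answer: 6624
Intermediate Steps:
R = 2 (R = -2*(-1) = 2)
q = ⅖ (q = (2 + 0)/(1 + 4) = 2/5 = 2*(⅕) = ⅖ ≈ 0.40000)
(-20*(-8))*((6*6 + 5) + q) = (-20*(-8))*((6*6 + 5) + ⅖) = 160*((36 + 5) + ⅖) = 160*(41 + ⅖) = 160*(207/5) = 6624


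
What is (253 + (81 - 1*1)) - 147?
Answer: 186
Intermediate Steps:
(253 + (81 - 1*1)) - 147 = (253 + (81 - 1)) - 147 = (253 + 80) - 147 = 333 - 147 = 186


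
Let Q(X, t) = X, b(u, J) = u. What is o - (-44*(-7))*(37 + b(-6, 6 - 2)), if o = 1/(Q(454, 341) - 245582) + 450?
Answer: -2230174545/245128 ≈ -9098.0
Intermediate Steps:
o = 110307599/245128 (o = 1/(454 - 245582) + 450 = 1/(-245128) + 450 = -1/245128 + 450 = 110307599/245128 ≈ 450.00)
o - (-44*(-7))*(37 + b(-6, 6 - 2)) = 110307599/245128 - (-44*(-7))*(37 - 6) = 110307599/245128 - 308*31 = 110307599/245128 - 1*9548 = 110307599/245128 - 9548 = -2230174545/245128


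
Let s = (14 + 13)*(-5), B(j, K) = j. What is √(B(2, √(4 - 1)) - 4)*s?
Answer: -135*I*√2 ≈ -190.92*I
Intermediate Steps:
s = -135 (s = 27*(-5) = -135)
√(B(2, √(4 - 1)) - 4)*s = √(2 - 4)*(-135) = √(-2)*(-135) = (I*√2)*(-135) = -135*I*√2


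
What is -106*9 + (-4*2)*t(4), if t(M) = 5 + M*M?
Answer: -1122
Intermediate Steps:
t(M) = 5 + M²
-106*9 + (-4*2)*t(4) = -106*9 + (-4*2)*(5 + 4²) = -954 - 8*(5 + 16) = -954 - 8*21 = -954 - 168 = -1122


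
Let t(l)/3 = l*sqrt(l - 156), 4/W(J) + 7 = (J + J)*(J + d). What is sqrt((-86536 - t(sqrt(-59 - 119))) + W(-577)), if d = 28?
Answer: sqrt(-34733098358455100 - 1204114993563*I*sqrt(178)*sqrt(-156 + I*sqrt(178)))/633539 ≈ 0.036407 - 293.32*I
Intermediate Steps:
W(J) = 4/(-7 + 2*J*(28 + J)) (W(J) = 4/(-7 + (J + J)*(J + 28)) = 4/(-7 + (2*J)*(28 + J)) = 4/(-7 + 2*J*(28 + J)))
t(l) = 3*l*sqrt(-156 + l) (t(l) = 3*(l*sqrt(l - 156)) = 3*(l*sqrt(-156 + l)) = 3*l*sqrt(-156 + l))
sqrt((-86536 - t(sqrt(-59 - 119))) + W(-577)) = sqrt((-86536 - 3*sqrt(-59 - 119)*sqrt(-156 + sqrt(-59 - 119))) + 4/(-7 + 2*(-577)**2 + 56*(-577))) = sqrt((-86536 - 3*sqrt(-178)*sqrt(-156 + sqrt(-178))) + 4/(-7 + 2*332929 - 32312)) = sqrt((-86536 - 3*I*sqrt(178)*sqrt(-156 + I*sqrt(178))) + 4/(-7 + 665858 - 32312)) = sqrt((-86536 - 3*I*sqrt(178)*sqrt(-156 + I*sqrt(178))) + 4/633539) = sqrt(-54823930900/633539 - 3*I*sqrt(178)*sqrt(-156 + I*sqrt(178)))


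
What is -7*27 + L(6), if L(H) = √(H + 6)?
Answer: -189 + 2*√3 ≈ -185.54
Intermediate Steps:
L(H) = √(6 + H)
-7*27 + L(6) = -7*27 + √(6 + 6) = -189 + √12 = -189 + 2*√3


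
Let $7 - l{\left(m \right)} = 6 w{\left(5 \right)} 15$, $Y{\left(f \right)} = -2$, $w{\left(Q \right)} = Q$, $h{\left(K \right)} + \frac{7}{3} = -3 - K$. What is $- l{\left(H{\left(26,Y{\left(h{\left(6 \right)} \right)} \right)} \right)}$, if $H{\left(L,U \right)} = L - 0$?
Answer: $443$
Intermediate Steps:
$h{\left(K \right)} = - \frac{16}{3} - K$ ($h{\left(K \right)} = - \frac{7}{3} - \left(3 + K\right) = - \frac{16}{3} - K$)
$H{\left(L,U \right)} = L$ ($H{\left(L,U \right)} = L + 0 = L$)
$l{\left(m \right)} = -443$ ($l{\left(m \right)} = 7 - 6 \cdot 5 \cdot 15 = 7 - 30 \cdot 15 = 7 - 450 = -443$)
$- l{\left(H{\left(26,Y{\left(h{\left(6 \right)} \right)} \right)} \right)} = \left(-1\right) \left(-443\right) = 443$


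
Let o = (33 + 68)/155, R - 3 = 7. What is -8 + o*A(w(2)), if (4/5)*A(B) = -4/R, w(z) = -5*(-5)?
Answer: -2581/310 ≈ -8.3258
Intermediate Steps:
R = 10 (R = 3 + 7 = 10)
w(z) = 25
A(B) = -½ (A(B) = 5*(-4/10)/4 = 5*(-4*⅒)/4 = (5/4)*(-⅖) = -½)
o = 101/155 (o = 101*(1/155) = 101/155 ≈ 0.65161)
-8 + o*A(w(2)) = -8 + (101/155)*(-½) = -8 - 101/310 = -2581/310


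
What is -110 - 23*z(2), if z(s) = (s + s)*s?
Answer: -294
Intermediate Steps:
z(s) = 2*s² (z(s) = (2*s)*s = 2*s²)
-110 - 23*z(2) = -110 - 46*2² = -110 - 46*4 = -110 - 23*8 = -110 - 184 = -294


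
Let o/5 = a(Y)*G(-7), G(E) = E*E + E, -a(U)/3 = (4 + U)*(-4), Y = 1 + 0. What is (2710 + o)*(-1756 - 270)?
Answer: -31018060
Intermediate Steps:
Y = 1
a(U) = 48 + 12*U (a(U) = -3*(4 + U)*(-4) = -3*(-16 - 4*U) = 48 + 12*U)
G(E) = E + E² (G(E) = E² + E = E + E²)
o = 12600 (o = 5*((48 + 12*1)*(-7*(1 - 7))) = 5*((48 + 12)*(-7*(-6))) = 5*(60*42) = 5*2520 = 12600)
(2710 + o)*(-1756 - 270) = (2710 + 12600)*(-1756 - 270) = 15310*(-2026) = -31018060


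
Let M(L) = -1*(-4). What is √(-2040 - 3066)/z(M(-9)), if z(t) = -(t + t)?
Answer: -I*√5106/8 ≈ -8.932*I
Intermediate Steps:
M(L) = 4
z(t) = -2*t
√(-2040 - 3066)/z(M(-9)) = √(-2040 - 3066)/((-2*4)) = √(-5106)/(-8) = (I*√5106)*(-⅛) = -I*√5106/8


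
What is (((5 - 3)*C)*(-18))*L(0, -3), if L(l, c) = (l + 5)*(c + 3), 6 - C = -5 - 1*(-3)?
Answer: 0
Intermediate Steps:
C = 8 (C = 6 - (-5 - 1*(-3)) = 6 - (-5 + 3) = 6 - 1*(-2) = 6 + 2 = 8)
L(l, c) = (3 + c)*(5 + l) (L(l, c) = (5 + l)*(3 + c) = (3 + c)*(5 + l))
(((5 - 3)*C)*(-18))*L(0, -3) = (((5 - 3)*8)*(-18))*(15 + 3*0 + 5*(-3) - 3*0) = ((2*8)*(-18))*(15 + 0 - 15 + 0) = (16*(-18))*0 = -288*0 = 0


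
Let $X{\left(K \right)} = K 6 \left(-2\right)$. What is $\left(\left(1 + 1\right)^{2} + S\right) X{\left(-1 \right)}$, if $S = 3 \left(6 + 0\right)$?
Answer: $264$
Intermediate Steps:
$X{\left(K \right)} = - 12 K$ ($X{\left(K \right)} = 6 K \left(-2\right) = - 12 K$)
$S = 18$ ($S = 3 \cdot 6 = 18$)
$\left(\left(1 + 1\right)^{2} + S\right) X{\left(-1 \right)} = \left(\left(1 + 1\right)^{2} + 18\right) \left(\left(-12\right) \left(-1\right)\right) = \left(2^{2} + 18\right) 12 = \left(4 + 18\right) 12 = 22 \cdot 12 = 264$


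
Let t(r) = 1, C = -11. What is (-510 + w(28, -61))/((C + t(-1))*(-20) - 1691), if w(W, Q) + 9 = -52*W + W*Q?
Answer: 3683/1491 ≈ 2.4702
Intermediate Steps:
w(W, Q) = -9 - 52*W + Q*W (w(W, Q) = -9 + (-52*W + W*Q) = -9 + (-52*W + Q*W) = -9 - 52*W + Q*W)
(-510 + w(28, -61))/((C + t(-1))*(-20) - 1691) = (-510 + (-9 - 52*28 - 61*28))/((-11 + 1)*(-20) - 1691) = (-510 + (-9 - 1456 - 1708))/(-10*(-20) - 1691) = (-510 - 3173)/(200 - 1691) = -3683/(-1491) = -3683*(-1/1491) = 3683/1491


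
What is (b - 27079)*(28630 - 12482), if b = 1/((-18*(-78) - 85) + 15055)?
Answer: -3579943334330/8187 ≈ -4.3727e+8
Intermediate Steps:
b = 1/16374 (b = 1/((1404 - 85) + 15055) = 1/(1319 + 15055) = 1/16374 ≈ 6.1072e-5)
(b - 27079)*(28630 - 12482) = (1/16374 - 27079)*(28630 - 12482) = -443391545/16374*16148 = -3579943334330/8187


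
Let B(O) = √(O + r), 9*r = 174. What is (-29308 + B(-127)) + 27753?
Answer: -1555 + I*√969/3 ≈ -1555.0 + 10.376*I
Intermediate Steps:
r = 58/3 (r = (⅑)*174 = 58/3 ≈ 19.333)
B(O) = √(58/3 + O) (B(O) = √(O + 58/3) = √(58/3 + O))
(-29308 + B(-127)) + 27753 = (-29308 + √(174 + 9*(-127))/3) + 27753 = (-29308 + √(174 - 1143)/3) + 27753 = (-29308 + √(-969)/3) + 27753 = (-29308 + (I*√969)/3) + 27753 = (-29308 + I*√969/3) + 27753 = -1555 + I*√969/3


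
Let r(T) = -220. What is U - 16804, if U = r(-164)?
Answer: -17024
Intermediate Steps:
U = -220
U - 16804 = -220 - 16804 = -17024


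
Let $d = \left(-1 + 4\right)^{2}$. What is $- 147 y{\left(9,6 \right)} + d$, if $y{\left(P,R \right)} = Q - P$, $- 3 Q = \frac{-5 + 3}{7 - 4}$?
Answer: $\frac{3898}{3} \approx 1299.3$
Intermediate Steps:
$Q = \frac{2}{9}$ ($Q = - \frac{\left(-5 + 3\right) \frac{1}{7 - 4}}{3} = - \frac{\left(-2\right) \frac{1}{3}}{3} = \left(- \frac{1}{3}\right) \left(- \frac{2}{3}\right) = \frac{2}{9} \approx 0.22222$)
$y{\left(P,R \right)} = \frac{2}{9} - P$
$d = 9$ ($d = 3^{2} = 9$)
$- 147 y{\left(9,6 \right)} + d = - 147 \left(\frac{2}{9} - 9\right) + 9 = \left(-147\right) \left(- \frac{79}{9}\right) + 9 = \frac{3871}{3} + 9 = \frac{3898}{3}$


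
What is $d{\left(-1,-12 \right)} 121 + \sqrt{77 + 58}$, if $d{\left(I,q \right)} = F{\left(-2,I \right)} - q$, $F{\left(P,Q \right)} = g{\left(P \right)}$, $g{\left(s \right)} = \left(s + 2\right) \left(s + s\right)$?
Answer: $1452 + 3 \sqrt{15} \approx 1463.6$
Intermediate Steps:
$g{\left(s \right)} = 2 s \left(2 + s\right)$ ($g{\left(s \right)} = \left(2 + s\right) 2 s = 2 s \left(2 + s\right)$)
$F{\left(P,Q \right)} = 2 P \left(2 + P\right)$
$d{\left(I,q \right)} = - q$ ($d{\left(I,q \right)} = 2 \left(-2\right) \left(2 - 2\right) - q = 2 \left(-2\right) 0 - q = 0 - q = - q$)
$d{\left(-1,-12 \right)} 121 + \sqrt{77 + 58} = \left(-1\right) \left(-12\right) 121 + \sqrt{77 + 58} = 12 \cdot 121 + \sqrt{135} = 1452 + 3 \sqrt{15}$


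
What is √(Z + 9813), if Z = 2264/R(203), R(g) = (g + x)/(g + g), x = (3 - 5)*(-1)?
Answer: √600824045/205 ≈ 119.57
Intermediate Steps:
x = 2 (x = -2*(-1) = 2)
R(g) = (2 + g)/(2*g) (R(g) = (g + 2)/(g + g) = (2 + g)/((2*g)) = (2 + g)*(1/(2*g)) = (2 + g)/(2*g))
Z = 919184/205 (Z = 2264/(((½)*(2 + 203)/203)) = 2264/(((½)*(1/203)*205)) = 2264/(205/406) = 2264*(406/205) = 919184/205 ≈ 4483.8)
√(Z + 9813) = √(919184/205 + 9813) = √(2930849/205) = √600824045/205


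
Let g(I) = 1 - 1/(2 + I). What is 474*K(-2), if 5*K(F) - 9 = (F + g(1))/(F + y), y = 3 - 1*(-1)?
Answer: 790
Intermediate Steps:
y = 4 (y = 3 + 1 = 4)
K(F) = 9/5 + (⅔ + F)/(5*(4 + F)) (K(F) = 9/5 + ((F + (1 + 1)/(2 + 1))/(F + 4))/5 = 9/5 + ((F + 2/3)/(4 + F))/5 = 9/5 + ((F + (⅓)*2)/(4 + F))/5 = 9/5 + ((F + ⅔)/(4 + F))/5 = 9/5 + ((⅔ + F)/(4 + F))/5 = 9/5 + (⅔ + F)/(5*(4 + F)))
474*K(-2) = 474*(2*(11 + 3*(-2))/(3*(4 - 2))) = 474*((⅔)*(11 - 6)/2) = 474*((⅔)*(½)*5) = 474*(5/3) = 790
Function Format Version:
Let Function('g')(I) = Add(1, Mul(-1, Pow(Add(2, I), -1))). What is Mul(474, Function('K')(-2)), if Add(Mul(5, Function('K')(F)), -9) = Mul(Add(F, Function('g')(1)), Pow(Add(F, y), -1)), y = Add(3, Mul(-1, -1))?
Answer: 790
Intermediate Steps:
y = 4 (y = Add(3, 1) = 4)
Function('K')(F) = Add(Rational(9, 5), Mul(Rational(1, 5), Pow(Add(4, F), -1), Add(Rational(2, 3), F))) (Function('K')(F) = Add(Rational(9, 5), Mul(Rational(1, 5), Mul(Add(F, Mul(Pow(Add(2, 1), -1), Add(1, 1))), Pow(Add(F, 4), -1)))) = Add(Rational(9, 5), Mul(Rational(1, 5), Mul(Add(F, Mul(Pow(3, -1), 2)), Pow(Add(4, F), -1)))) = Add(Rational(9, 5), Mul(Rational(1, 5), Mul(Add(F, Mul(Rational(1, 3), 2)), Pow(Add(4, F), -1)))) = Add(Rational(9, 5), Mul(Rational(1, 5), Mul(Add(F, Rational(2, 3)), Pow(Add(4, F), -1)))) = Add(Rational(9, 5), Mul(Rational(1, 5), Mul(Add(Rational(2, 3), F), Pow(Add(4, F), -1)))) = Add(Rational(9, 5), Mul(Rational(1, 5), Mul(Pow(Add(4, F), -1), Add(Rational(2, 3), F)))) = Add(Rational(9, 5), Mul(Rational(1, 5), Pow(Add(4, F), -1), Add(Rational(2, 3), F))))
Mul(474, Function('K')(-2)) = Mul(474, Mul(Rational(2, 3), Pow(Add(4, -2), -1), Add(11, Mul(3, -2)))) = Mul(474, Mul(Rational(2, 3), Pow(2, -1), Add(11, -6))) = Mul(474, Mul(Rational(2, 3), Rational(1, 2), 5)) = Mul(474, Rational(5, 3)) = 790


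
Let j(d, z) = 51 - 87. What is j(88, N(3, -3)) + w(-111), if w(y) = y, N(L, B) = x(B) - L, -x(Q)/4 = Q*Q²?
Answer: -147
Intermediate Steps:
x(Q) = -4*Q³ (x(Q) = -4*Q*Q² = -4*Q³)
N(L, B) = -L - 4*B³ (N(L, B) = -4*B³ - L = -L - 4*B³)
j(d, z) = -36
j(88, N(3, -3)) + w(-111) = -36 - 111 = -147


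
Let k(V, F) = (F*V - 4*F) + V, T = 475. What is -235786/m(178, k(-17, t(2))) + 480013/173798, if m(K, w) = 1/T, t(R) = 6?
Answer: -19465088753287/173798 ≈ -1.1200e+8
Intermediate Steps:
k(V, F) = V - 4*F + F*V (k(V, F) = (-4*F + F*V) + V = V - 4*F + F*V)
m(K, w) = 1/475
-235786/m(178, k(-17, t(2))) + 480013/173798 = -235786/1/475 + 480013/173798 = -235786*475 + 480013*(1/173798) = -111998350 + 480013/173798 = -19465088753287/173798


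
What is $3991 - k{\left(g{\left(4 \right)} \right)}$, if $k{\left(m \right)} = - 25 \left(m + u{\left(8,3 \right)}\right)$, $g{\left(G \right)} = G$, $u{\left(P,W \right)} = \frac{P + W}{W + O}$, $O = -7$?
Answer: $\frac{16089}{4} \approx 4022.3$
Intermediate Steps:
$u{\left(P,W \right)} = \frac{P + W}{-7 + W}$ ($u{\left(P,W \right)} = \frac{P + W}{W - 7} = \frac{P + W}{-7 + W}$)
$k{\left(m \right)} = \frac{275}{4} - 25 m$ ($k{\left(m \right)} = - 25 \left(m + \frac{8 + 3}{-7 + 3}\right) = - 25 \left(m + \frac{1}{-4} \cdot 11\right) = - 25 \left(m - \frac{11}{4}\right) = - 25 \left(- \frac{11}{4} + m\right) = \frac{275}{4} - 25 m$)
$3991 - k{\left(g{\left(4 \right)} \right)} = 3991 - \left(\frac{275}{4} - 100\right) = 3991 - - \frac{125}{4} = 3991 + \frac{125}{4} = \frac{16089}{4}$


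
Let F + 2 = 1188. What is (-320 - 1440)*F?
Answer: -2087360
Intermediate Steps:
F = 1186 (F = -2 + 1188 = 1186)
(-320 - 1440)*F = (-320 - 1440)*1186 = -1760*1186 = -2087360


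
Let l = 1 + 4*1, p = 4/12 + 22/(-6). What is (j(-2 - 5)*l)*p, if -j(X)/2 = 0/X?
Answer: 0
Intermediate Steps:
j(X) = 0 (j(X) = -0/X = -2*0 = 0)
p = -10/3 (p = 4*(1/12) + 22*(-⅙) = ⅓ - 11/3 = -10/3 ≈ -3.3333)
l = 5 (l = 1 + 4 = 5)
(j(-2 - 5)*l)*p = (0*5)*(-10/3) = 0*(-10/3) = 0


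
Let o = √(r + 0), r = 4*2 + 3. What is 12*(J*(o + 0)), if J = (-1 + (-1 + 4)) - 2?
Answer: 0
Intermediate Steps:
r = 11 (r = 8 + 3 = 11)
J = 0 (J = (-1 + 3) - 2 = 2 - 2 = 0)
o = √11 (o = √(11 + 0) = √11 ≈ 3.3166)
12*(J*(o + 0)) = 12*(0*(√11 + 0)) = 12*(0*√11) = 12*0 = 0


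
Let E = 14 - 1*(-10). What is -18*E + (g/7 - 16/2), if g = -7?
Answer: -441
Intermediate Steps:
E = 24 (E = 14 + 10 = 24)
-18*E + (g/7 - 16/2) = -18*24 + (-7/7 - 16/2) = -432 + (-7*1/7 - 16*1/2) = -432 + (-1 - 8) = -432 - 9 = -441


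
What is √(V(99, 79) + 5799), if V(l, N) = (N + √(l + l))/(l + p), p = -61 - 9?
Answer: √(4879250 + 87*√22)/29 ≈ 76.172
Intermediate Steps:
p = -70
V(l, N) = (N + √2*√l)/(-70 + l) (V(l, N) = (N + √(l + l))/(l - 70) = (N + √(2*l))/(-70 + l) = (N + √2*√l)/(-70 + l))
√(V(99, 79) + 5799) = √((79 + √2*√99)/(-70 + 99) + 5799) = √((79 + √2*(3*√11))/29 + 5799) = √((79 + 3*√22)/29 + 5799) = √((79/29 + 3*√22/29) + 5799) = √(168250/29 + 3*√22/29)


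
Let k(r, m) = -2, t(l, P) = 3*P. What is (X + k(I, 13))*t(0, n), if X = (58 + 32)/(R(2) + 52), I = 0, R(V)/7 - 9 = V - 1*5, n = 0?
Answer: 0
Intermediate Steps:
R(V) = 28 + 7*V (R(V) = 63 + 7*(V - 1*5) = 63 + 7*(V - 5) = 63 + 7*(-5 + V) = 63 + (-35 + 7*V) = 28 + 7*V)
X = 45/47 (X = (58 + 32)/((28 + 7*2) + 52) = 90/((28 + 14) + 52) = 90/(42 + 52) = 90/94 = 90*(1/94) = 45/47 ≈ 0.95745)
(X + k(I, 13))*t(0, n) = (45/47 - 2)*(3*0) = -49/47*0 = 0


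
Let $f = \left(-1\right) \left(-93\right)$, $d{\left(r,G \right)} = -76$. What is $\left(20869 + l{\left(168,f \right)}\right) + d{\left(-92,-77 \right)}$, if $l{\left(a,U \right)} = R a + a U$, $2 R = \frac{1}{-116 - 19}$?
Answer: $\frac{1638737}{45} \approx 36416.0$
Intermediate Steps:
$R = - \frac{1}{270}$ ($R = \frac{1}{2 \left(-116 - 19\right)} = \frac{1}{2 \left(-135\right)} = \frac{1}{2} \left(- \frac{1}{135}\right) = - \frac{1}{270} \approx -0.0037037$)
$f = 93$
$l{\left(a,U \right)} = - \frac{a}{270} + U a$ ($l{\left(a,U \right)} = - \frac{a}{270} + a U = - \frac{a}{270} + U a$)
$\left(20869 + l{\left(168,f \right)}\right) + d{\left(-92,-77 \right)} = \left(20869 + 168 \left(- \frac{1}{270} + 93\right)\right) - 76 = \left(20869 + 168 \cdot \frac{25109}{270}\right) - 76 = \left(20869 + \frac{703052}{45}\right) - 76 = \frac{1642157}{45} - 76 = \frac{1638737}{45}$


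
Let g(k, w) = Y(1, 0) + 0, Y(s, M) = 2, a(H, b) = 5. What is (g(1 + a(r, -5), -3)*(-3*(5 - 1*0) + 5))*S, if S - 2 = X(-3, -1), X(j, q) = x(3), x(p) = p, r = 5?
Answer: -100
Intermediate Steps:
X(j, q) = 3
S = 5 (S = 2 + 3 = 5)
g(k, w) = 2 (g(k, w) = 2 + 0 = 2)
(g(1 + a(r, -5), -3)*(-3*(5 - 1*0) + 5))*S = (2*(-3*(5 - 1*0) + 5))*5 = (2*(-3*(5 + 0) + 5))*5 = (2*(-3*5 + 5))*5 = (2*(-15 + 5))*5 = (2*(-10))*5 = -20*5 = -100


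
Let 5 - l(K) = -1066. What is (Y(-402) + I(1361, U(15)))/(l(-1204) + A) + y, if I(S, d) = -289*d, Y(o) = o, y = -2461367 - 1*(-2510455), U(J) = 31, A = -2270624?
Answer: 10127984275/206323 ≈ 49088.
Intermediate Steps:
l(K) = 1071 (l(K) = 5 - 1*(-1066) = 5 + 1066 = 1071)
y = 49088 (y = -2461367 + 2510455 = 49088)
(Y(-402) + I(1361, U(15)))/(l(-1204) + A) + y = (-402 - 289*31)/(1071 - 2270624) + 49088 = (-402 - 8959)/(-2269553) + 49088 = -9361*(-1/2269553) + 49088 = 851/206323 + 49088 = 10127984275/206323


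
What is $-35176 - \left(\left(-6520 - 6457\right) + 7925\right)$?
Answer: $-30124$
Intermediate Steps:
$-35176 - \left(\left(-6520 - 6457\right) + 7925\right) = -35176 - \left(-12977 + 7925\right) = -35176 - -5052 = -35176 + 5052 = -30124$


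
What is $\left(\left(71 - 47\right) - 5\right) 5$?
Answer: $95$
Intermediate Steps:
$\left(\left(71 - 47\right) - 5\right) 5 = \left(24 - 5\right) 5 = 19 \cdot 5 = 95$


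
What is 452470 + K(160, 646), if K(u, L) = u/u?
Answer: 452471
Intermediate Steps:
K(u, L) = 1
452470 + K(160, 646) = 452470 + 1 = 452471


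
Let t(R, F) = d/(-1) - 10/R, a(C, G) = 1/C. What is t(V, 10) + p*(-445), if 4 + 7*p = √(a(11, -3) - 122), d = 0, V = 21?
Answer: 5330/21 - 1335*I*√1639/77 ≈ 253.81 - 701.91*I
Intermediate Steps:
t(R, F) = -10/R (t(R, F) = 0/(-1) - 10/R = 0*(-1) - 10/R = 0 - 10/R = -10/R)
p = -4/7 + 3*I*√1639/77 (p = -4/7 + √(1/11 - 122)/7 = -4/7 + √(-1341/11)/7 = -4/7 + (3*I*√1639/11)/7 = -4/7 + 3*I*√1639/77 ≈ -0.57143 + 1.5773*I)
t(V, 10) + p*(-445) = -10/21 + (-4/7 + 3*I*√1639/77)*(-445) = -10*1/21 + (1780/7 - 1335*I*√1639/77) = -10/21 + (1780/7 - 1335*I*√1639/77) = 5330/21 - 1335*I*√1639/77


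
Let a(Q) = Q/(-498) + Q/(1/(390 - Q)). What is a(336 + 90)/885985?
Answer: -1272959/73536755 ≈ -0.017311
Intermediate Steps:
a(Q) = -Q/498 + Q*(390 - Q) (a(Q) = Q*(-1/498) + Q*(390 - Q) = -Q/498 + Q*(390 - Q))
a(336 + 90)/885985 = ((336 + 90)*(194219 - 498*(336 + 90))/498)/885985 = ((1/498)*426*(194219 - 498*426))*(1/885985) = ((1/498)*426*(194219 - 212148))*(1/885985) = ((1/498)*426*(-17929))*(1/885985) = -1272959/83*1/885985 = -1272959/73536755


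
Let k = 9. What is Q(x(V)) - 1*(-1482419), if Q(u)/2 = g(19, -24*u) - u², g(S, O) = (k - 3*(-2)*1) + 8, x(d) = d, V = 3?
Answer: 1482447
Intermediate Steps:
g(S, O) = 23 (g(S, O) = (9 - 3*(-2)*1) + 8 = (9 + 6*1) + 8 = (9 + 6) + 8 = 15 + 8 = 23)
Q(u) = 46 - 2*u² (Q(u) = 2*(23 - u²) = 46 - 2*u²)
Q(x(V)) - 1*(-1482419) = (46 - 2*3²) - 1*(-1482419) = (46 - 2*9) + 1482419 = (46 - 18) + 1482419 = 28 + 1482419 = 1482447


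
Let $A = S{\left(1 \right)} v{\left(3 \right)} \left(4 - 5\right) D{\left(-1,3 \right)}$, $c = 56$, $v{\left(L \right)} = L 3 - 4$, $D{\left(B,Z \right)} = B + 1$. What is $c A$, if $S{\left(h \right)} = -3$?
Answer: $0$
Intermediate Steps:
$D{\left(B,Z \right)} = 1 + B$
$v{\left(L \right)} = -4 + 3 L$ ($v{\left(L \right)} = 3 L - 4 = -4 + 3 L$)
$A = 0$ ($A = - 3 \left(-4 + 3 \cdot 3\right) \left(4 - 5\right) \left(1 - 1\right) = - 3 \left(-4 + 9\right) \left(-1\right) 0 = - 3 \cdot 5 \left(-1\right) 0 = \left(-3\right) \left(-5\right) 0 = 15 \cdot 0 = 0$)
$c A = 56 \cdot 0 = 0$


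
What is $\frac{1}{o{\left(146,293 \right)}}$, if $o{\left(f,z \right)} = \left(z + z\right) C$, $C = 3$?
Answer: $\frac{1}{1758} \approx 0.00056883$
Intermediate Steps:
$o{\left(f,z \right)} = 6 z$ ($o{\left(f,z \right)} = \left(z + z\right) 3 = 2 z 3 = 6 z$)
$\frac{1}{o{\left(146,293 \right)}} = \frac{1}{6 \cdot 293} = \frac{1}{1758}$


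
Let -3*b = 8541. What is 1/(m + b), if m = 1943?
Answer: -1/904 ≈ -0.0011062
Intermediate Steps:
b = -2847 (b = -⅓*8541 = -2847)
1/(m + b) = 1/(1943 - 2847) = 1/(-904) = -1/904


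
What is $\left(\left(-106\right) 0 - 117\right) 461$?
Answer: $-53937$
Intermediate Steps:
$\left(\left(-106\right) 0 - 117\right) 461 = \left(0 - 117\right) 461 = \left(-117\right) 461 = -53937$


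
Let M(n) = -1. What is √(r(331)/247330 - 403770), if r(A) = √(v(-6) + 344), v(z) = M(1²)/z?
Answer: √(-222295234373577000 + 370995*√12390)/741990 ≈ 635.43*I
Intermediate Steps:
v(z) = -1/z
r(A) = √12390/6 (r(A) = √(-1/(-6) + 344) = √(-1*(-⅙) + 344) = √(⅙ + 344) = √(2065/6) = √12390/6)
√(r(331)/247330 - 403770) = √((√12390/6)/247330 - 403770) = √((√12390/6)*(1/247330) - 403770) = √(√12390/1483980 - 403770) = √(-403770 + √12390/1483980)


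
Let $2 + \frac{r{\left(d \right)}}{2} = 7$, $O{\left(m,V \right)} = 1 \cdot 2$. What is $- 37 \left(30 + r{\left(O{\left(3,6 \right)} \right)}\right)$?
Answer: $-1480$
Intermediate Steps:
$O{\left(m,V \right)} = 2$
$r{\left(d \right)} = 10$ ($r{\left(d \right)} = -4 + 2 \cdot 7 = -4 + 14 = 10$)
$- 37 \left(30 + r{\left(O{\left(3,6 \right)} \right)}\right) = - 37 \left(30 + 10\right) = \left(-37\right) 40 = -1480$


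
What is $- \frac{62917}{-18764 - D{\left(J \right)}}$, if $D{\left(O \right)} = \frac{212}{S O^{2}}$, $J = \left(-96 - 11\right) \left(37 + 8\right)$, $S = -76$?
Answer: $\frac{27714955802175}{8265547160047} \approx 3.3531$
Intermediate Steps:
$J = -4815$ ($J = \left(-107\right) 45 = -4815$)
$D{\left(O \right)} = - \frac{53}{19 O^{2}}$ ($D{\left(O \right)} = \frac{212}{\left(-76\right) O^{2}} = 212 \left(- \frac{1}{76 O^{2}}\right) = - \frac{53}{19 O^{2}}$)
$- \frac{62917}{-18764 - D{\left(J \right)}} = - \frac{62917}{-18764 - - \frac{53}{19 \cdot 23184225}} = - \frac{62917}{-18764 - \left(- \frac{53}{19}\right) \frac{1}{23184225}} = - \frac{62917}{-18764 - - \frac{53}{440500275}} = - \frac{62917}{-18764 + \frac{53}{440500275}} = - \frac{62917}{- \frac{8265547160047}{440500275}} = \left(-62917\right) \left(- \frac{440500275}{8265547160047}\right) = \frac{27714955802175}{8265547160047}$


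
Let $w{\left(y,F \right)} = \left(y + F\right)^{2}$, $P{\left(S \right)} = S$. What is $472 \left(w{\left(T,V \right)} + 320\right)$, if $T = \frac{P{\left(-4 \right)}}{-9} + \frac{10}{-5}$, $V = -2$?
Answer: $\frac{12717568}{81} \approx 1.5701 \cdot 10^{5}$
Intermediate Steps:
$T = - \frac{14}{9}$ ($T = - \frac{4}{-9} + \frac{10}{-5} = \left(-4\right) \left(- \frac{1}{9}\right) + 10 \left(- \frac{1}{5}\right) = \frac{4}{9} - 2 = - \frac{14}{9} \approx -1.5556$)
$w{\left(y,F \right)} = \left(F + y\right)^{2}$
$472 \left(w{\left(T,V \right)} + 320\right) = 472 \left(\left(-2 - \frac{14}{9}\right)^{2} + 320\right) = 472 \left(\left(- \frac{32}{9}\right)^{2} + 320\right) = 472 \left(\frac{1024}{81} + 320\right) = 472 \cdot \frac{26944}{81} = \frac{12717568}{81}$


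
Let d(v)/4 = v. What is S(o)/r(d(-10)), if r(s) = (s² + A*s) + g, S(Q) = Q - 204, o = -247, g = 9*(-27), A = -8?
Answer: -451/1677 ≈ -0.26893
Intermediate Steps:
g = -243
d(v) = 4*v
S(Q) = -204 + Q
r(s) = -243 + s² - 8*s (r(s) = (s² - 8*s) - 243 = -243 + s² - 8*s)
S(o)/r(d(-10)) = (-204 - 247)/(-243 + (4*(-10))² - 32*(-10)) = -451/(-243 + (-40)² - 8*(-40)) = -451/(-243 + 1600 + 320) = -451/1677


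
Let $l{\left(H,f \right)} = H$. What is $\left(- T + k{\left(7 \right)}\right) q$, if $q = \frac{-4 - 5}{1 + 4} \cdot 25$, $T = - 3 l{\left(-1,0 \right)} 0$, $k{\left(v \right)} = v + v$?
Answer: $-630$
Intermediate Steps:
$k{\left(v \right)} = 2 v$
$T = 0$ ($T = \left(-3\right) \left(-1\right) 0 = 3 \cdot 0 = 0$)
$q = -45$ ($q = - \frac{9}{5} \cdot 25 = \left(-9\right) \frac{1}{5} \cdot 25 = \left(- \frac{9}{5}\right) 25 = -45$)
$\left(- T + k{\left(7 \right)}\right) q = \left(\left(-1\right) 0 + 2 \cdot 7\right) \left(-45\right) = \left(0 + 14\right) \left(-45\right) = 14 \left(-45\right) = -630$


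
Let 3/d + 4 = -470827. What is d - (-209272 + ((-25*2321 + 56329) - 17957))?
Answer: 107784986672/470831 ≈ 2.2893e+5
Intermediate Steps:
d = -3/470831 (d = 3/(-4 - 470827) = 3/(-470831) = 3*(-1/470831) = -3/470831 ≈ -6.3717e-6)
d - (-209272 + ((-25*2321 + 56329) - 17957)) = -3/470831 - (-209272 + ((-25*2321 + 56329) - 17957)) = -3/470831 - (-209272 + ((-58025 + 56329) - 17957)) = -3/470831 - (-209272 + (-1696 - 17957)) = -3/470831 - (-209272 - 19653) = -3/470831 - 1*(-228925) = -3/470831 + 228925 = 107784986672/470831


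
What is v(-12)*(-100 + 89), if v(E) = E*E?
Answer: -1584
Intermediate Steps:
v(E) = E²
v(-12)*(-100 + 89) = (-12)²*(-100 + 89) = 144*(-11) = -1584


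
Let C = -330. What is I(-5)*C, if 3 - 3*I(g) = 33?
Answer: 3300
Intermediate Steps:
I(g) = -10 (I(g) = 1 - ⅓*33 = 1 - 11 = -10)
I(-5)*C = -10*(-330) = 3300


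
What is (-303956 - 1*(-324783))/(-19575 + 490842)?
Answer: 20827/471267 ≈ 0.044194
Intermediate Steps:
(-303956 - 1*(-324783))/(-19575 + 490842) = (-303956 + 324783)/471267 = 20827*(1/471267) = 20827/471267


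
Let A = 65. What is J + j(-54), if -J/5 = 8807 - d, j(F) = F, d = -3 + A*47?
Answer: -28829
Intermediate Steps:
d = 3052 (d = -3 + 65*47 = -3 + 3055 = 3052)
J = -28775 (J = -5*(8807 - 1*3052) = -5*(8807 - 3052) = -5*5755 = -28775)
J + j(-54) = -28775 - 54 = -28829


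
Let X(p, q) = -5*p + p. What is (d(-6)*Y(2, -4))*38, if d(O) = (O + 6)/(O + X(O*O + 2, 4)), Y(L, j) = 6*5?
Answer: 0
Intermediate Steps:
Y(L, j) = 30
X(p, q) = -4*p
d(O) = (6 + O)/(-8 + O - 4*O**2) (d(O) = (O + 6)/(O - 4*(O*O + 2)) = (6 + O)/(O - 4*(O**2 + 2)) = (6 + O)/(O - 4*(2 + O**2)) = (6 + O)/(O + (-8 - 4*O**2)) = (6 + O)/(-8 + O - 4*O**2))
(d(-6)*Y(2, -4))*38 = (((6 - 6)/(-8 - 6 - 4*(-6)**2))*30)*38 = ((0/(-8 - 6 - 4*36))*30)*38 = ((0/(-8 - 6 - 144))*30)*38 = ((0/(-158))*30)*38 = (-1/158*0*30)*38 = (0*30)*38 = 0*38 = 0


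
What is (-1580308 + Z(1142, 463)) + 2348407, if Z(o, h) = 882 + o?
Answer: 770123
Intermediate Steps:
(-1580308 + Z(1142, 463)) + 2348407 = (-1580308 + (882 + 1142)) + 2348407 = (-1580308 + 2024) + 2348407 = -1578284 + 2348407 = 770123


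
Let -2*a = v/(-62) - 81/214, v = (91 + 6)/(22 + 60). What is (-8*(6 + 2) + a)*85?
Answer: -5900205555/1087976 ≈ -5423.1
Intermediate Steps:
v = 97/82 ≈ 1.1829
a = 216281/1087976 (a = -((97/82)/(-62) - 81/214)/2 = -((97/82)*(-1/62) - 81*1/214)/2 = -(-97/5084 - 81/214)/2 = -½*(-216281/543988) = 216281/1087976 ≈ 0.19879)
(-8*(6 + 2) + a)*85 = (-8*(6 + 2) + 216281/1087976)*85 = (-8*8 + 216281/1087976)*85 = (-1*64 + 216281/1087976)*85 = (-64 + 216281/1087976)*85 = -69414183/1087976*85 = -5900205555/1087976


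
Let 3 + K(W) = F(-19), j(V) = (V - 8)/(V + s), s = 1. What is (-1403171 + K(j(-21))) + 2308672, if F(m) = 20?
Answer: 905518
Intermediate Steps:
j(V) = (-8 + V)/(1 + V) (j(V) = (V - 8)/(V + 1) = (-8 + V)/(1 + V))
K(W) = 17 (K(W) = -3 + 20 = 17)
(-1403171 + K(j(-21))) + 2308672 = (-1403171 + 17) + 2308672 = -1403154 + 2308672 = 905518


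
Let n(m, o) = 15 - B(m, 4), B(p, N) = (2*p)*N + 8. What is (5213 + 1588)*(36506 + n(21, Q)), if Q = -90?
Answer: 247182345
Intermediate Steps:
B(p, N) = 8 + 2*N*p (B(p, N) = 2*N*p + 8 = 8 + 2*N*p)
n(m, o) = 7 - 8*m (n(m, o) = 15 - (8 + 2*4*m) = 15 - (8 + 8*m) = 15 + (-8 - 8*m) = 7 - 8*m)
(5213 + 1588)*(36506 + n(21, Q)) = (5213 + 1588)*(36506 + (7 - 8*21)) = 6801*(36506 + (7 - 168)) = 6801*(36506 - 161) = 6801*36345 = 247182345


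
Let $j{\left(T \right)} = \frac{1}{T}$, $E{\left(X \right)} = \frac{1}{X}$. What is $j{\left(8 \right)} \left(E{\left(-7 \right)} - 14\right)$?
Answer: $- \frac{99}{56} \approx -1.7679$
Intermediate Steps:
$j{\left(8 \right)} \left(E{\left(-7 \right)} - 14\right) = \frac{\frac{1}{-7} - 14}{8} = \frac{- \frac{1}{7} - 14}{8} = \frac{1}{8} \left(- \frac{99}{7}\right) = - \frac{99}{56}$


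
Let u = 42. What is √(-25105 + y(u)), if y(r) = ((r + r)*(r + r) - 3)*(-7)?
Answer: 2*I*√18619 ≈ 272.9*I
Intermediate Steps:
y(r) = 21 - 28*r² (y(r) = ((2*r)*(2*r) - 3)*(-7) = (4*r² - 3)*(-7) = (-3 + 4*r²)*(-7) = 21 - 28*r²)
√(-25105 + y(u)) = √(-25105 + (21 - 28*42²)) = √(-25105 + (21 - 28*1764)) = √(-25105 + (21 - 49392)) = √(-25105 - 49371) = √(-74476) = 2*I*√18619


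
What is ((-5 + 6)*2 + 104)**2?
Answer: 11236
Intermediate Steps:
((-5 + 6)*2 + 104)**2 = (1*2 + 104)**2 = (2 + 104)**2 = 106**2 = 11236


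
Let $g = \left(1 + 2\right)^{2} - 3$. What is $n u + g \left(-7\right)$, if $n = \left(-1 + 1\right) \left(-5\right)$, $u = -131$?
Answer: $-42$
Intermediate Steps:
$g = 6$ ($g = 3^{2} - 3 = 9 - 3 = 6$)
$n = 0$ ($n = 0 \left(-5\right) = 0$)
$n u + g \left(-7\right) = 0 \left(-131\right) + 6 \left(-7\right) = 0 - 42 = -42$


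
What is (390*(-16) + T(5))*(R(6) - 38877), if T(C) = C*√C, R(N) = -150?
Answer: 243528480 - 195135*√5 ≈ 2.4309e+8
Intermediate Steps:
T(C) = C^(3/2)
(390*(-16) + T(5))*(R(6) - 38877) = (390*(-16) + 5^(3/2))*(-150 - 38877) = (-6240 + 5*√5)*(-39027) = 243528480 - 195135*√5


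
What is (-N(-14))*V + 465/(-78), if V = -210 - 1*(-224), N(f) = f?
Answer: 4941/26 ≈ 190.04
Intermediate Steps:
V = 14 (V = -210 + 224 = 14)
(-N(-14))*V + 465/(-78) = -1*(-14)*14 + 465/(-78) = 14*14 + 465*(-1/78) = 196 - 155/26 = 4941/26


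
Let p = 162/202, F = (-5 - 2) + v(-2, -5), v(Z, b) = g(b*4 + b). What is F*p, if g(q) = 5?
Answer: -162/101 ≈ -1.6040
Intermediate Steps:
v(Z, b) = 5
F = -2 (F = (-5 - 2) + 5 = -7 + 5 = -2)
p = 81/101 (p = 162*(1/202) = 81/101 ≈ 0.80198)
F*p = -2*81/101 = -162/101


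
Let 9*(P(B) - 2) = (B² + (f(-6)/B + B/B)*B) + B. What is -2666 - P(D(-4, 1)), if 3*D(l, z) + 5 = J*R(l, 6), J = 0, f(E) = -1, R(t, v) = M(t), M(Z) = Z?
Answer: -216094/81 ≈ -2667.8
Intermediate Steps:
R(t, v) = t
D(l, z) = -5/3 (D(l, z) = -5/3 + (0*l)/3 = -5/3 + (⅓)*0 = -5/3 + 0 = -5/3)
P(B) = 2 + B/9 + B²/9 + B*(1 - 1/B)/9 (P(B) = 2 + ((B² + (-1/B + B/B)*B) + B)/9 = 2 + ((B² + (-1/B + 1)*B) + B)/9 = 2 + ((B² + (1 - 1/B)*B) + B)/9 = 2 + ((B² + B*(1 - 1/B)) + B)/9 = 2 + (B + B² + B*(1 - 1/B))/9 = 2 + (B/9 + B²/9 + B*(1 - 1/B)/9) = 2 + B/9 + B²/9 + B*(1 - 1/B)/9)
-2666 - P(D(-4, 1)) = -2666 - (17/9 + (-5/3)²/9 + (2/9)*(-5/3)) = -2666 - (17/9 + (⅑)*(25/9) - 10/27) = -2666 - (17/9 + 25/81 - 10/27) = -2666 - 1*148/81 = -2666 - 148/81 = -216094/81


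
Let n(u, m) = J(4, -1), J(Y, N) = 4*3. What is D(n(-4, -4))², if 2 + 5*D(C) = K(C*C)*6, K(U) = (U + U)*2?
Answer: 11930116/25 ≈ 4.7720e+5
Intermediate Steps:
K(U) = 4*U (K(U) = (2*U)*2 = 4*U)
J(Y, N) = 12
n(u, m) = 12
D(C) = -⅖ + 24*C²/5 (D(C) = -⅖ + ((4*(C*C))*6)/5 = -⅖ + ((4*C²)*6)/5 = -⅖ + (24*C²)/5 = -⅖ + 24*C²/5)
D(n(-4, -4))² = (-⅖ + (24/5)*12²)² = (-⅖ + (24/5)*144)² = (-⅖ + 3456/5)² = (3454/5)² = 11930116/25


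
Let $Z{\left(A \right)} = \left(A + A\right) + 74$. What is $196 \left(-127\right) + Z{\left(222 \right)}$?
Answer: $-24374$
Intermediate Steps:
$Z{\left(A \right)} = 74 + 2 A$ ($Z{\left(A \right)} = 2 A + 74 = 74 + 2 A$)
$196 \left(-127\right) + Z{\left(222 \right)} = 196 \left(-127\right) + \left(74 + 2 \cdot 222\right) = -24892 + \left(74 + 444\right) = -24892 + 518 = -24374$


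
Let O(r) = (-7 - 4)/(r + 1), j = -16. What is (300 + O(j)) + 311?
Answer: 9176/15 ≈ 611.73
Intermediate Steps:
O(r) = -11/(1 + r)
(300 + O(j)) + 311 = (300 - 11/(1 - 16)) + 311 = (300 - 11/(-15)) + 311 = (300 - 11*(-1/15)) + 311 = (300 + 11/15) + 311 = 4511/15 + 311 = 9176/15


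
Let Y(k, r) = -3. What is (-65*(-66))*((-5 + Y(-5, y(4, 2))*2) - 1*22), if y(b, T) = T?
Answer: -141570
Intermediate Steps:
(-65*(-66))*((-5 + Y(-5, y(4, 2))*2) - 1*22) = (-65*(-66))*((-5 - 3*2) - 1*22) = 4290*((-5 - 6) - 22) = 4290*(-11 - 22) = 4290*(-33) = -141570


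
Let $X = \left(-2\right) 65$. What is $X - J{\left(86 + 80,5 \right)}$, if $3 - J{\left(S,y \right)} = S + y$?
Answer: $38$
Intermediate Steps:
$X = -130$
$J{\left(S,y \right)} = 3 - S - y$ ($J{\left(S,y \right)} = 3 - \left(S + y\right) = 3 - S - y$)
$X - J{\left(86 + 80,5 \right)} = -130 - \left(3 - \left(86 + 80\right) - 5\right) = -130 - \left(3 - 166 - 5\right) = -130 - -168 = -130 + 168 = 38$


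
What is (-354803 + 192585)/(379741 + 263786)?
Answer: -162218/643527 ≈ -0.25208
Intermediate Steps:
(-354803 + 192585)/(379741 + 263786) = -162218/643527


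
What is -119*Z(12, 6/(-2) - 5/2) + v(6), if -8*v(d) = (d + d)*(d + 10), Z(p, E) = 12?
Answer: -1452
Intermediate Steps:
v(d) = -d*(10 + d)/4 (v(d) = -(d + d)*(d + 10)/8 = -2*d*(10 + d)/8 = -d*(10 + d)/4)
-119*Z(12, 6/(-2) - 5/2) + v(6) = -119*12 - ¼*6*(10 + 6) = -1428 - ¼*6*16 = -1428 - 24 = -1452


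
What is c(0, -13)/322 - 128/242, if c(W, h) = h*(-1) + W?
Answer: -19035/38962 ≈ -0.48855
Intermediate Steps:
c(W, h) = W - h (c(W, h) = -h + W = W - h)
c(0, -13)/322 - 128/242 = (0 - 1*(-13))/322 - 128/242 = (0 + 13)*(1/322) - 128*1/242 = 13*(1/322) - 64/121 = 13/322 - 64/121 = -19035/38962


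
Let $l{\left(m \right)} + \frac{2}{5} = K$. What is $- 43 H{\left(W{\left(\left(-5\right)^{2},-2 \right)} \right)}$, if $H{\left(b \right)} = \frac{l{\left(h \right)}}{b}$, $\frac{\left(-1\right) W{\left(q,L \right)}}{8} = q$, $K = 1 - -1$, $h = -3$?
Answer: $\frac{43}{125} \approx 0.344$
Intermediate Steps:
$K = 2$ ($K = 1 + 1 = 2$)
$l{\left(m \right)} = \frac{8}{5}$ ($l{\left(m \right)} = - \frac{2}{5} + 2 = \frac{8}{5}$)
$W{\left(q,L \right)} = - 8 q$
$H{\left(b \right)} = \frac{8}{5 b}$
$- 43 H{\left(W{\left(\left(-5\right)^{2},-2 \right)} \right)} = - 43 \frac{8}{5 \left(- 8 \left(-5\right)^{2}\right)} = - 43 \frac{8}{5 \left(\left(-8\right) 25\right)} = - 43 \frac{8}{5 \left(-200\right)} = - 43 \cdot \frac{8}{5} \left(- \frac{1}{200}\right) = \left(-43\right) \left(- \frac{1}{125}\right) = \frac{43}{125}$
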